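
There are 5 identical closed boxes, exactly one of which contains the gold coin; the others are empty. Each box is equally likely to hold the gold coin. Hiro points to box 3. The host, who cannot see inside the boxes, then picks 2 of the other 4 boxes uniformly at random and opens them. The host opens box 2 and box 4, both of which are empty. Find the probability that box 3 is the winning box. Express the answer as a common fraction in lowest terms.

Condition on the true location of the gold coin.
If it is in any of boxes 1, 3, and 5 (prior 1/5 each): the host picks exactly this set with probability 1/6 regardless, and none is the prize; weight (1/5)·(1/6) = 1/30 each.
If it is in either of boxes 2 and 4 (prior 1/5 each): that box was opened and seen not to hold the prize — ruled out; weight (1/5)·0 = 0 each.
The weights sum to 1/10.
So P(the gold coin in box 3 | the host opened box 2 and box 4) = (1/30) / (1/10) = 1/3.

1/3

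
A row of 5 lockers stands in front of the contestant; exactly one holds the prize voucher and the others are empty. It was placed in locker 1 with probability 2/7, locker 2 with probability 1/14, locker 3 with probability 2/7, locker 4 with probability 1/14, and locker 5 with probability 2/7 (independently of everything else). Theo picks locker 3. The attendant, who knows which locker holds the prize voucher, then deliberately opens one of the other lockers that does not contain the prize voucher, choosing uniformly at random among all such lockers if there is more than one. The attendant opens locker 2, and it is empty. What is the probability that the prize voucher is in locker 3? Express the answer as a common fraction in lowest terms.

Consider each possible location of the prize voucher in turn.
If it is in either of lockers 1 and 5 (prior 2/7 each): the attendant has 3 equally likely choices, so probability 1/3; weight (2/7)·(1/3) = 2/21 each.
If it is in locker 2 (prior 1/14): the attendant opened locker 2, so this case is ruled out; weight (1/14)·0 = 0.
If it is in locker 3 (prior 2/7): the attendant has 4 equally likely choices, so probability 1/4; weight (2/7)·(1/4) = 1/14.
If it is in locker 4 (prior 1/14): the attendant has 3 equally likely choices, so probability 1/3; weight (1/14)·(1/3) = 1/42.
The weights sum to 2/7.
So P(the prize voucher in locker 3 | the attendant opened locker 2) = (1/14) / (2/7) = 1/4.

1/4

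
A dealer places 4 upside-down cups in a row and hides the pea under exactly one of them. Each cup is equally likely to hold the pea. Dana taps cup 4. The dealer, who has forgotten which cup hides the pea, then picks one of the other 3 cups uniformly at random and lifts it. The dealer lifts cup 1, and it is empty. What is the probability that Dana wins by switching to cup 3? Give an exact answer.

1/3

Apply Bayes' rule, conditioning on where the pea actually is.
If it is under cup 1 (prior 1/4): the dealer opened cup 1, so this case is ruled out; weight (1/4)·0 = 0.
If it is under any of cups 2, 3, and 4 (prior 1/4 each): the dealer picks cup 1 with probability 1/3 regardless, and it is not the prize; weight (1/4)·(1/3) = 1/12 each.
The weights sum to 1/4.
So P(the pea under cup 3 | the dealer opened cup 1) = (1/12) / (1/4) = 1/3.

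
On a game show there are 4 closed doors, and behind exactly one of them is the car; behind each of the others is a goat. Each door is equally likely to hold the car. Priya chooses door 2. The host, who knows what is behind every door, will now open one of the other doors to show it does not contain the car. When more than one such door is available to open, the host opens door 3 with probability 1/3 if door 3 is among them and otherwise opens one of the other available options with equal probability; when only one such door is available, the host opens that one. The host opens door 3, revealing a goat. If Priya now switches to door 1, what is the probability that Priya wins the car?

1/3

Apply Bayes' rule, conditioning on where the car actually is.
If it is behind any of doors 1, 2, and 4 (prior 1/4 each): door 3 is available, opened with probability 1/3; weight (1/4)·(1/3) = 1/12 each.
If it is behind door 3 (prior 1/4): the host opened door 3, so this case is ruled out; weight (1/4)·0 = 0.
The weights sum to 1/4.
So P(the car behind door 1 | the host opened door 3) = (1/12) / (1/4) = 1/3.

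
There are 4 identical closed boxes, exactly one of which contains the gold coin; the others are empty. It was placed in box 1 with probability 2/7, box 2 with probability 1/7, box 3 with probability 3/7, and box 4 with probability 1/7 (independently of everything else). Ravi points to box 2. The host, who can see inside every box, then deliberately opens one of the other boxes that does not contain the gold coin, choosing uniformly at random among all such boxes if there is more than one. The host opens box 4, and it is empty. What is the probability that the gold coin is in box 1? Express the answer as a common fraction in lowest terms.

6/17

Consider each possible location of the gold coin in turn.
If it is in box 1 (prior 2/7): the host has 2 equally likely choices, so probability 1/2; weight (2/7)·(1/2) = 1/7.
If it is in box 2 (prior 1/7): the host has 3 equally likely choices, so probability 1/3; weight (1/7)·(1/3) = 1/21.
If it is in box 3 (prior 3/7): the host has 2 equally likely choices, so probability 1/2; weight (3/7)·(1/2) = 3/14.
If it is in box 4 (prior 1/7): the host opened box 4, so this case is ruled out; weight (1/7)·0 = 0.
The weights sum to 17/42.
So P(the gold coin in box 1 | the host opened box 4) = (1/7) / (17/42) = 6/17.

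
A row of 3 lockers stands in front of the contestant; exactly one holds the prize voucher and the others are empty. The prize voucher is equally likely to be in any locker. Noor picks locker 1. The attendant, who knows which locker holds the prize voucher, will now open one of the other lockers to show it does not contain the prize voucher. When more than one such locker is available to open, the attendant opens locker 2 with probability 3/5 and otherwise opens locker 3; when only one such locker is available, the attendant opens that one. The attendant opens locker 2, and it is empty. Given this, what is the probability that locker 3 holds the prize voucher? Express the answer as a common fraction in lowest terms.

Apply Bayes' rule, conditioning on where the prize voucher actually is.
If it is in locker 1 (prior 1/3): locker 2 is available, opened with probability 3/5; weight (1/3)·(3/5) = 1/5.
If it is in locker 2 (prior 1/3): the attendant opened locker 2, so this case is ruled out; weight (1/3)·0 = 0.
If it is in locker 3 (prior 1/3): only locker 2 is available, probability 1; weight (1/3)·1 = 1/3.
The weights sum to 8/15.
So P(the prize voucher in locker 3 | the attendant opened locker 2) = (1/3) / (8/15) = 5/8.

5/8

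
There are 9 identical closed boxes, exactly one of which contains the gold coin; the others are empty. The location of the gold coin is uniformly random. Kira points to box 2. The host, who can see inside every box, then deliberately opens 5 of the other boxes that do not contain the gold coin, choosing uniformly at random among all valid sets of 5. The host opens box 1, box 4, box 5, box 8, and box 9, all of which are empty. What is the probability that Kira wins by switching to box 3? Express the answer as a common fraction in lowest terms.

Condition on the true location of the gold coin.
If it is in any of boxes 1, 4, 5, 8, and 9 (prior 1/9 each): that box was opened and seen not to hold the prize — ruled out; weight (1/9)·0 = 0 each.
If it is in box 2 (prior 1/9): the host has 56 equally likely choices, so probability 1/56; weight (1/9)·(1/56) = 1/504.
If it is in any of boxes 3, 6, and 7 (prior 1/9 each): the host has 21 equally likely choices, so probability 1/21; weight (1/9)·(1/21) = 1/189 each.
The weights sum to 1/56.
So P(the gold coin in box 3 | the host opened box 1, box 4, box 5, box 8, and box 9) = (1/189) / (1/56) = 8/27.

8/27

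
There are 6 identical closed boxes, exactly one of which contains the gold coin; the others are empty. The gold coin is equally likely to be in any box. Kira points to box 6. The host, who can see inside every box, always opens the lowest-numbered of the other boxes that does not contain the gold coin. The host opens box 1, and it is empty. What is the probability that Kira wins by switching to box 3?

Consider each possible location of the gold coin in turn.
If it is in box 1 (prior 1/6): the host opened box 1, so this case is ruled out; weight (1/6)·0 = 0.
If it is in any of boxes 2, 3, 4, 5, and 6 (prior 1/6 each): box 1 is the lowest-numbered option available, probability 1; weight (1/6)·1 = 1/6 each.
The weights sum to 5/6.
So P(the gold coin in box 3 | the host opened box 1) = (1/6) / (5/6) = 1/5.

1/5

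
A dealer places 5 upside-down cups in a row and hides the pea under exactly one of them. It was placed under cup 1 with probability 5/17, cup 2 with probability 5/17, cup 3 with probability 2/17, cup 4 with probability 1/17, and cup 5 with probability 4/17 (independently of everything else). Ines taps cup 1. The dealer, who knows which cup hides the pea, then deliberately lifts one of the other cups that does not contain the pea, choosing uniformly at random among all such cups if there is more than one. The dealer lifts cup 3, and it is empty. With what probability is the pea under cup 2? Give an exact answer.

4/11

Apply Bayes' rule, conditioning on where the pea actually is.
If it is under cup 1 (prior 5/17): the dealer has 4 equally likely choices, so probability 1/4; weight (5/17)·(1/4) = 5/68.
If it is under cup 2 (prior 5/17): the dealer has 3 equally likely choices, so probability 1/3; weight (5/17)·(1/3) = 5/51.
If it is under cup 3 (prior 2/17): the dealer opened cup 3, so this case is ruled out; weight (2/17)·0 = 0.
If it is under cup 4 (prior 1/17): the dealer has 3 equally likely choices, so probability 1/3; weight (1/17)·(1/3) = 1/51.
If it is under cup 5 (prior 4/17): the dealer has 3 equally likely choices, so probability 1/3; weight (4/17)·(1/3) = 4/51.
The weights sum to 55/204.
So P(the pea under cup 2 | the dealer opened cup 3) = (5/51) / (55/204) = 4/11.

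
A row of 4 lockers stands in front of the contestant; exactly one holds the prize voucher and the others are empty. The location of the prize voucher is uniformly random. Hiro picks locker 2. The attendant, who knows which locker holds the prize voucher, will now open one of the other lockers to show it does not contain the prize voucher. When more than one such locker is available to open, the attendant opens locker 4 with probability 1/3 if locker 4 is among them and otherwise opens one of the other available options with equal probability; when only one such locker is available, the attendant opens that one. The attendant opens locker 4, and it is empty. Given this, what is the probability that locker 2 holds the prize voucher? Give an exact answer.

1/3

Consider each possible location of the prize voucher in turn.
If it is in any of lockers 1, 2, and 3 (prior 1/4 each): locker 4 is available, opened with probability 1/3; weight (1/4)·(1/3) = 1/12 each.
If it is in locker 4 (prior 1/4): the attendant opened locker 4, so this case is ruled out; weight (1/4)·0 = 0.
The weights sum to 1/4.
So P(the prize voucher in locker 2 | the attendant opened locker 4) = (1/12) / (1/4) = 1/3.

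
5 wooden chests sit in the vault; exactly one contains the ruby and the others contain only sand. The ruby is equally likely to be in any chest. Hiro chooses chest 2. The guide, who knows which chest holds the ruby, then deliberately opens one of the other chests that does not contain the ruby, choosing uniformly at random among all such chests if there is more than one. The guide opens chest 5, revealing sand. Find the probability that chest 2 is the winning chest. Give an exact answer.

1/5

Condition on the true location of the ruby.
If it is in any of chests 1, 3, and 4 (prior 1/5 each): the guide has 3 equally likely choices, so probability 1/3; weight (1/5)·(1/3) = 1/15 each.
If it is in chest 2 (prior 1/5): the guide has 4 equally likely choices, so probability 1/4; weight (1/5)·(1/4) = 1/20.
If it is in chest 5 (prior 1/5): the guide opened chest 5, so this case is ruled out; weight (1/5)·0 = 0.
The weights sum to 1/4.
So P(the ruby in chest 2 | the guide opened chest 5) = (1/20) / (1/4) = 1/5.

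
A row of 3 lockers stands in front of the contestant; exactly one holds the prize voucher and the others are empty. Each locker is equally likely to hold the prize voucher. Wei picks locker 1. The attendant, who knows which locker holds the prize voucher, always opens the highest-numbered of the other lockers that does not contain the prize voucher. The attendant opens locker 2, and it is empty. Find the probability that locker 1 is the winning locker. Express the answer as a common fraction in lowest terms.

Consider each possible location of the prize voucher in turn.
If it is in locker 1 (prior 1/3): the attendant would have opened locker 3 instead, probability 0; weight (1/3)·0 = 0.
If it is in locker 2 (prior 1/3): the attendant opened locker 2, so this case is ruled out; weight (1/3)·0 = 0.
If it is in locker 3 (prior 1/3): locker 2 is the highest-numbered option available, probability 1; weight (1/3)·1 = 1/3.
The weights sum to 1/3.
So P(the prize voucher in locker 1 | the attendant opened locker 2) = 0 / (1/3) = 0.

0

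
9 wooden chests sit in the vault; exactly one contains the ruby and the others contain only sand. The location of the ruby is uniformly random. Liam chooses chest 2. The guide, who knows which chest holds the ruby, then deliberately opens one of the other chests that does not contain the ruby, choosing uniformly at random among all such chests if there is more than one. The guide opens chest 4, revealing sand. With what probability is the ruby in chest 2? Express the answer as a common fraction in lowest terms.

Apply Bayes' rule, conditioning on where the ruby actually is.
If it is in any of chests 1, 3, 5, 6, 7, 8, and 9 (prior 1/9 each): the guide has 7 equally likely choices, so probability 1/7; weight (1/9)·(1/7) = 1/63 each.
If it is in chest 2 (prior 1/9): the guide has 8 equally likely choices, so probability 1/8; weight (1/9)·(1/8) = 1/72.
If it is in chest 4 (prior 1/9): the guide opened chest 4, so this case is ruled out; weight (1/9)·0 = 0.
The weights sum to 1/8.
So P(the ruby in chest 2 | the guide opened chest 4) = (1/72) / (1/8) = 1/9.

1/9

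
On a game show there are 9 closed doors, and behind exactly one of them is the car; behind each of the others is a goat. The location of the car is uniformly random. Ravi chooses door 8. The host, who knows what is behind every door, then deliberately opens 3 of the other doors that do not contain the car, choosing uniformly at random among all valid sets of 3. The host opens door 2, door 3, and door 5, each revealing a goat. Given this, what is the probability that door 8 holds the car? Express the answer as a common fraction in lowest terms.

Consider each possible location of the car in turn.
If it is behind any of doors 1, 4, 6, 7, and 9 (prior 1/9 each): the host has 35 equally likely choices, so probability 1/35; weight (1/9)·(1/35) = 1/315 each.
If it is behind any of doors 2, 3, and 5 (prior 1/9 each): that door was opened and seen not to hold the prize — ruled out; weight (1/9)·0 = 0 each.
If it is behind door 8 (prior 1/9): the host has 56 equally likely choices, so probability 1/56; weight (1/9)·(1/56) = 1/504.
The weights sum to 1/56.
So P(the car behind door 8 | the host opened door 2, door 3, and door 5) = (1/504) / (1/56) = 1/9.

1/9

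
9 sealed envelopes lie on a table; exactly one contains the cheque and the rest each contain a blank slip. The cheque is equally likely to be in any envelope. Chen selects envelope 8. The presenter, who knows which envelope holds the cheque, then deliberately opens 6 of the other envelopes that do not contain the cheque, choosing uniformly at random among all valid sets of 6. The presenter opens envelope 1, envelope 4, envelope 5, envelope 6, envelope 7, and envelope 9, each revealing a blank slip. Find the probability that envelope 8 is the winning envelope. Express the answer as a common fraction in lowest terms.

1/9

Apply Bayes' rule, conditioning on where the cheque actually is.
If it is in any of envelopes 1, 4, 5, 6, 7, and 9 (prior 1/9 each): that envelope was opened and seen not to hold the prize — ruled out; weight (1/9)·0 = 0 each.
If it is in either of envelopes 2 and 3 (prior 1/9 each): the presenter has 7 equally likely choices, so probability 1/7; weight (1/9)·(1/7) = 1/63 each.
If it is in envelope 8 (prior 1/9): the presenter has 28 equally likely choices, so probability 1/28; weight (1/9)·(1/28) = 1/252.
The weights sum to 1/28.
So P(the cheque in envelope 8 | the presenter opened envelope 1, envelope 4, envelope 5, envelope 6, envelope 7, and envelope 9) = (1/252) / (1/28) = 1/9.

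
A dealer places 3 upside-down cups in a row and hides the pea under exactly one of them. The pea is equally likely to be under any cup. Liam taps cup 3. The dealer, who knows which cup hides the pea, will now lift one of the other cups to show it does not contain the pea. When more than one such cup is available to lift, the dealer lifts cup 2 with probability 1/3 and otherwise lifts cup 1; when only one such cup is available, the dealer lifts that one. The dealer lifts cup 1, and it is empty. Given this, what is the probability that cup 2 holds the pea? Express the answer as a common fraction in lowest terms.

Consider each possible location of the pea in turn.
If it is under cup 1 (prior 1/3): the dealer opened cup 1, so this case is ruled out; weight (1/3)·0 = 0.
If it is under cup 2 (prior 1/3): only cup 1 is available, probability 1; weight (1/3)·1 = 1/3.
If it is under cup 3 (prior 1/3): cup 2 is available but not opened, probability 2/3; weight (1/3)·(2/3) = 2/9.
The weights sum to 5/9.
So P(the pea under cup 2 | the dealer opened cup 1) = (1/3) / (5/9) = 3/5.

3/5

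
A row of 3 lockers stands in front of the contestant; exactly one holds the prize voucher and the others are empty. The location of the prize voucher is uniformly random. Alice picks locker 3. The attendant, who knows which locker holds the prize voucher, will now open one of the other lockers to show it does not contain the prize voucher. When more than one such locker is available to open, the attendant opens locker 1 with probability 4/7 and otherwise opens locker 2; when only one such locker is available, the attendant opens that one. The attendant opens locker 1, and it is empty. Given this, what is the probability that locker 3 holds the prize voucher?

4/11

Consider each possible location of the prize voucher in turn.
If it is in locker 1 (prior 1/3): the attendant opened locker 1, so this case is ruled out; weight (1/3)·0 = 0.
If it is in locker 2 (prior 1/3): only locker 1 is available, probability 1; weight (1/3)·1 = 1/3.
If it is in locker 3 (prior 1/3): locker 1 is available, opened with probability 4/7; weight (1/3)·(4/7) = 4/21.
The weights sum to 11/21.
So P(the prize voucher in locker 3 | the attendant opened locker 1) = (4/21) / (11/21) = 4/11.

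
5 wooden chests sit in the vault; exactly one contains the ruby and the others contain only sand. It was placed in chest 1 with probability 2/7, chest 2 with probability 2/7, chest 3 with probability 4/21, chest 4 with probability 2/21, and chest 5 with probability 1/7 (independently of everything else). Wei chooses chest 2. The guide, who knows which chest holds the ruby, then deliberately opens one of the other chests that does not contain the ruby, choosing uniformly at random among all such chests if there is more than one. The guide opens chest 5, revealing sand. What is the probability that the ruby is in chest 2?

3/11

Condition on the true location of the ruby.
If it is in chest 1 (prior 2/7): the guide has 3 equally likely choices, so probability 1/3; weight (2/7)·(1/3) = 2/21.
If it is in chest 2 (prior 2/7): the guide has 4 equally likely choices, so probability 1/4; weight (2/7)·(1/4) = 1/14.
If it is in chest 3 (prior 4/21): the guide has 3 equally likely choices, so probability 1/3; weight (4/21)·(1/3) = 4/63.
If it is in chest 4 (prior 2/21): the guide has 3 equally likely choices, so probability 1/3; weight (2/21)·(1/3) = 2/63.
If it is in chest 5 (prior 1/7): the guide opened chest 5, so this case is ruled out; weight (1/7)·0 = 0.
The weights sum to 11/42.
So P(the ruby in chest 2 | the guide opened chest 5) = (1/14) / (11/42) = 3/11.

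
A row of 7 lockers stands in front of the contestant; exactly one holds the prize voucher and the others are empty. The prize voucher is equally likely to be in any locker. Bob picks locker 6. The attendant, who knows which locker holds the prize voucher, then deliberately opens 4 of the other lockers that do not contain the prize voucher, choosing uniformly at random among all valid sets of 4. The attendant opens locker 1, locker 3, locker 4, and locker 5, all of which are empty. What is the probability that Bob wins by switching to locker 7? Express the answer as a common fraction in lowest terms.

3/7

Consider each possible location of the prize voucher in turn.
If it is in any of lockers 1, 3, 4, and 5 (prior 1/7 each): that locker was opened and seen not to hold the prize — ruled out; weight (1/7)·0 = 0 each.
If it is in either of lockers 2 and 7 (prior 1/7 each): the attendant has 5 equally likely choices, so probability 1/5; weight (1/7)·(1/5) = 1/35 each.
If it is in locker 6 (prior 1/7): the attendant has 15 equally likely choices, so probability 1/15; weight (1/7)·(1/15) = 1/105.
The weights sum to 1/15.
So P(the prize voucher in locker 7 | the attendant opened locker 1, locker 3, locker 4, and locker 5) = (1/35) / (1/15) = 3/7.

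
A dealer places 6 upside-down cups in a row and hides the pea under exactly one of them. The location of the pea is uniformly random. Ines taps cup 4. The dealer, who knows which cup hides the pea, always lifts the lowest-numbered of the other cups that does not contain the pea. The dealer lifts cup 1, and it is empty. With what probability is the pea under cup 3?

1/5

Consider each possible location of the pea in turn.
If it is under cup 1 (prior 1/6): the dealer opened cup 1, so this case is ruled out; weight (1/6)·0 = 0.
If it is under any of cups 2, 3, 4, 5, and 6 (prior 1/6 each): cup 1 is the lowest-numbered option available, probability 1; weight (1/6)·1 = 1/6 each.
The weights sum to 5/6.
So P(the pea under cup 3 | the dealer opened cup 1) = (1/6) / (5/6) = 1/5.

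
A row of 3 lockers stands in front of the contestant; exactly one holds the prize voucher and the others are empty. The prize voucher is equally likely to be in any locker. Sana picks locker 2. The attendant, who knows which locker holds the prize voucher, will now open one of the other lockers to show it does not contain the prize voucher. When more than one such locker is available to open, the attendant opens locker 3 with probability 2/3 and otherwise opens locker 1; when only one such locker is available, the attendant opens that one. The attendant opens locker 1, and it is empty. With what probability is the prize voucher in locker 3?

Apply Bayes' rule, conditioning on where the prize voucher actually is.
If it is in locker 1 (prior 1/3): the attendant opened locker 1, so this case is ruled out; weight (1/3)·0 = 0.
If it is in locker 2 (prior 1/3): locker 3 is available but not opened, probability 1/3; weight (1/3)·(1/3) = 1/9.
If it is in locker 3 (prior 1/3): only locker 1 is available, probability 1; weight (1/3)·1 = 1/3.
The weights sum to 4/9.
So P(the prize voucher in locker 3 | the attendant opened locker 1) = (1/3) / (4/9) = 3/4.

3/4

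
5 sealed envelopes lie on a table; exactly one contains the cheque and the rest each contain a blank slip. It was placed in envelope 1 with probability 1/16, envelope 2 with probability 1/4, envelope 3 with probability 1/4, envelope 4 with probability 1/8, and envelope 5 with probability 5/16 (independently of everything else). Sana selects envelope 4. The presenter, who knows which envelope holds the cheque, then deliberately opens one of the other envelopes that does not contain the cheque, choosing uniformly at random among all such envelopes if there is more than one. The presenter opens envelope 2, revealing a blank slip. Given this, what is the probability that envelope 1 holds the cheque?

2/23

Consider each possible location of the cheque in turn.
If it is in envelope 1 (prior 1/16): the presenter has 3 equally likely choices, so probability 1/3; weight (1/16)·(1/3) = 1/48.
If it is in envelope 2 (prior 1/4): the presenter opened envelope 2, so this case is ruled out; weight (1/4)·0 = 0.
If it is in envelope 3 (prior 1/4): the presenter has 3 equally likely choices, so probability 1/3; weight (1/4)·(1/3) = 1/12.
If it is in envelope 4 (prior 1/8): the presenter has 4 equally likely choices, so probability 1/4; weight (1/8)·(1/4) = 1/32.
If it is in envelope 5 (prior 5/16): the presenter has 3 equally likely choices, so probability 1/3; weight (5/16)·(1/3) = 5/48.
The weights sum to 23/96.
So P(the cheque in envelope 1 | the presenter opened envelope 2) = (1/48) / (23/96) = 2/23.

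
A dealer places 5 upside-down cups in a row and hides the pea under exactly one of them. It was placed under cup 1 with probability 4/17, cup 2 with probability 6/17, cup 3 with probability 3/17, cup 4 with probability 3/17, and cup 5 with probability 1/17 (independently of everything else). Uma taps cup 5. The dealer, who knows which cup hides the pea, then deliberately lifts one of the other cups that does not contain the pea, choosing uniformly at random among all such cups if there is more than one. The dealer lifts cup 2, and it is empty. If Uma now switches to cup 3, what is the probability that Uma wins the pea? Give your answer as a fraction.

Apply Bayes' rule, conditioning on where the pea actually is.
If it is under cup 1 (prior 4/17): the dealer has 3 equally likely choices, so probability 1/3; weight (4/17)·(1/3) = 4/51.
If it is under cup 2 (prior 6/17): the dealer opened cup 2, so this case is ruled out; weight (6/17)·0 = 0.
If it is under either of cups 3 and 4 (prior 3/17 each): the dealer has 3 equally likely choices, so probability 1/3; weight (3/17)·(1/3) = 1/17 each.
If it is under cup 5 (prior 1/17): the dealer has 4 equally likely choices, so probability 1/4; weight (1/17)·(1/4) = 1/68.
The weights sum to 43/204.
So P(the pea under cup 3 | the dealer opened cup 2) = (1/17) / (43/204) = 12/43.

12/43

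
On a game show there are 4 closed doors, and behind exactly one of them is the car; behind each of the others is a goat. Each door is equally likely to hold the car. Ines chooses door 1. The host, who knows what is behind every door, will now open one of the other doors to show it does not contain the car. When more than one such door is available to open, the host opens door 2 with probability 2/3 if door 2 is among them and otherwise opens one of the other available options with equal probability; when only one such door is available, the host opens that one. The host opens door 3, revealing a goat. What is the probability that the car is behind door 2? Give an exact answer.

Consider each possible location of the car in turn.
If it is behind door 1 (prior 1/4): door 2 is available but not opened; door 3 gets probability (1 − 2/3)/2 = 1/6; weight (1/4)·(1/6) = 1/24.
If it is behind door 2 (prior 1/4): door 2 holds the prize so is unavailable; the host chooses uniformly among the 2 others, probability 1/2; weight (1/4)·(1/2) = 1/8.
If it is behind door 3 (prior 1/4): the host opened door 3, so this case is ruled out; weight (1/4)·0 = 0.
If it is behind door 4 (prior 1/4): door 2 is available but not opened, probability 1/3; weight (1/4)·(1/3) = 1/12.
The weights sum to 1/4.
So P(the car behind door 2 | the host opened door 3) = (1/8) / (1/4) = 1/2.

1/2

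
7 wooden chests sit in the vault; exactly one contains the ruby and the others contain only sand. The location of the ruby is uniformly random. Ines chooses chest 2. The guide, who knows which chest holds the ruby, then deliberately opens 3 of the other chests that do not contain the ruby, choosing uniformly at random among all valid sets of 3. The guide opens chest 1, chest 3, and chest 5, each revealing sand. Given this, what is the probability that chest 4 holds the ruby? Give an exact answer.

2/7

Consider each possible location of the ruby in turn.
If it is in any of chests 1, 3, and 5 (prior 1/7 each): that chest was opened and seen not to hold the prize — ruled out; weight (1/7)·0 = 0 each.
If it is in chest 2 (prior 1/7): the guide has 20 equally likely choices, so probability 1/20; weight (1/7)·(1/20) = 1/140.
If it is in any of chests 4, 6, and 7 (prior 1/7 each): the guide has 10 equally likely choices, so probability 1/10; weight (1/7)·(1/10) = 1/70 each.
The weights sum to 1/20.
So P(the ruby in chest 4 | the guide opened chest 1, chest 3, and chest 5) = (1/70) / (1/20) = 2/7.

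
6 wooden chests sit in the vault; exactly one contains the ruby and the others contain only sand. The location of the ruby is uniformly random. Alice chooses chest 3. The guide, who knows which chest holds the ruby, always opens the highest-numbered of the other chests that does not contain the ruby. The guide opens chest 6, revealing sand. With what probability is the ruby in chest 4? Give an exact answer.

1/5

Apply Bayes' rule, conditioning on where the ruby actually is.
If it is in any of chests 1, 2, 3, 4, and 5 (prior 1/6 each): chest 6 is the highest-numbered option available, probability 1; weight (1/6)·1 = 1/6 each.
If it is in chest 6 (prior 1/6): the guide opened chest 6, so this case is ruled out; weight (1/6)·0 = 0.
The weights sum to 5/6.
So P(the ruby in chest 4 | the guide opened chest 6) = (1/6) / (5/6) = 1/5.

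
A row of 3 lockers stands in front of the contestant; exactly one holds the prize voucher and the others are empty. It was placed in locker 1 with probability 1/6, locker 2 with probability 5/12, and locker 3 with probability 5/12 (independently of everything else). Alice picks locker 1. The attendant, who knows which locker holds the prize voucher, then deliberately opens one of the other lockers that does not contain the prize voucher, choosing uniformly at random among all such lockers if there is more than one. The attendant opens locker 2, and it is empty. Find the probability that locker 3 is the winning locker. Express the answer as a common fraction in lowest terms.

5/6

Condition on the true location of the prize voucher.
If it is in locker 1 (prior 1/6): the attendant has 2 equally likely choices, so probability 1/2; weight (1/6)·(1/2) = 1/12.
If it is in locker 2 (prior 5/12): the attendant opened locker 2, so this case is ruled out; weight (5/12)·0 = 0.
If it is in locker 3 (prior 5/12): the attendant has no choice, probability 1; weight (5/12)·1 = 5/12.
The weights sum to 1/2.
So P(the prize voucher in locker 3 | the attendant opened locker 2) = (5/12) / (1/2) = 5/6.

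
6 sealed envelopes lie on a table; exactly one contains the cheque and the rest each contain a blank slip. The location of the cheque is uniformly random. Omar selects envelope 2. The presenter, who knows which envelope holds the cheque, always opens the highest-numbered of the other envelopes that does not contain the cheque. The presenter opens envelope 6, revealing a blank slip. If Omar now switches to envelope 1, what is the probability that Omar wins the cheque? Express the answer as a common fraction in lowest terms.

1/5

Condition on the true location of the cheque.
If it is in any of envelopes 1, 2, 3, 4, and 5 (prior 1/6 each): envelope 6 is the highest-numbered option available, probability 1; weight (1/6)·1 = 1/6 each.
If it is in envelope 6 (prior 1/6): the presenter opened envelope 6, so this case is ruled out; weight (1/6)·0 = 0.
The weights sum to 5/6.
So P(the cheque in envelope 1 | the presenter opened envelope 6) = (1/6) / (5/6) = 1/5.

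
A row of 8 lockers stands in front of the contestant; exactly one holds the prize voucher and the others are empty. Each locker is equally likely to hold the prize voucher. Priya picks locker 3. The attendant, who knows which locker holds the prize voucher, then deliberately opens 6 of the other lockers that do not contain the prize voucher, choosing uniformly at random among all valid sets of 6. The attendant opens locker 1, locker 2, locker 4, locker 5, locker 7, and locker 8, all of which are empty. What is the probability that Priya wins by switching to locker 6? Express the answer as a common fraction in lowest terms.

Condition on the true location of the prize voucher.
If it is in any of lockers 1, 2, 4, 5, 7, and 8 (prior 1/8 each): that locker was opened and seen not to hold the prize — ruled out; weight (1/8)·0 = 0 each.
If it is in locker 3 (prior 1/8): the attendant has 7 equally likely choices, so probability 1/7; weight (1/8)·(1/7) = 1/56.
If it is in locker 6 (prior 1/8): the attendant has no choice, probability 1; weight (1/8)·1 = 1/8.
The weights sum to 1/7.
So P(the prize voucher in locker 6 | the attendant opened locker 1, locker 2, locker 4, locker 5, locker 7, and locker 8) = (1/8) / (1/7) = 7/8.

7/8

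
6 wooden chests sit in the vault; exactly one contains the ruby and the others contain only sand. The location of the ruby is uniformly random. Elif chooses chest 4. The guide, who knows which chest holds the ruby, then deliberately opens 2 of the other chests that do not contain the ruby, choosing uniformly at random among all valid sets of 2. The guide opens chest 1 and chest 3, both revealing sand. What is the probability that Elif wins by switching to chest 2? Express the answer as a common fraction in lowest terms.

5/18

Apply Bayes' rule, conditioning on where the ruby actually is.
If it is in either of chests 1 and 3 (prior 1/6 each): that chest was opened and seen not to hold the prize — ruled out; weight (1/6)·0 = 0 each.
If it is in any of chests 2, 5, and 6 (prior 1/6 each): the guide has 6 equally likely choices, so probability 1/6; weight (1/6)·(1/6) = 1/36 each.
If it is in chest 4 (prior 1/6): the guide has 10 equally likely choices, so probability 1/10; weight (1/6)·(1/10) = 1/60.
The weights sum to 1/10.
So P(the ruby in chest 2 | the guide opened chest 1 and chest 3) = (1/36) / (1/10) = 5/18.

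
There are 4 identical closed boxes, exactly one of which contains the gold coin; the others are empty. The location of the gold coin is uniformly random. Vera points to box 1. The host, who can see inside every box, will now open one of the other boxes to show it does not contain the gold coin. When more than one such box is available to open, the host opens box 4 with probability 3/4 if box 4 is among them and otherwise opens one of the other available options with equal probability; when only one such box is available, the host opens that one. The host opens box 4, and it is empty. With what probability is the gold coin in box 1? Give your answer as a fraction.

1/3

Condition on the true location of the gold coin.
If it is in any of boxes 1, 2, and 3 (prior 1/4 each): box 4 is available, opened with probability 3/4; weight (1/4)·(3/4) = 3/16 each.
If it is in box 4 (prior 1/4): the host opened box 4, so this case is ruled out; weight (1/4)·0 = 0.
The weights sum to 9/16.
So P(the gold coin in box 1 | the host opened box 4) = (3/16) / (9/16) = 1/3.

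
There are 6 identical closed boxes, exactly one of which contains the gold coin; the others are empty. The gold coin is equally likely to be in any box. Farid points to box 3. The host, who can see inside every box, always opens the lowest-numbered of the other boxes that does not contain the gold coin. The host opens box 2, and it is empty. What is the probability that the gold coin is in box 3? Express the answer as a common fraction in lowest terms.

0

Consider each possible location of the gold coin in turn.
If it is in box 1 (prior 1/6): box 2 is the lowest-numbered option available, probability 1; weight (1/6)·1 = 1/6.
If it is in box 2 (prior 1/6): the host opened box 2, so this case is ruled out; weight (1/6)·0 = 0.
If it is in any of boxes 3, 4, 5, and 6 (prior 1/6 each): the host would have opened box 1 instead, probability 0; weight (1/6)·0 = 0 each.
The weights sum to 1/6.
So P(the gold coin in box 3 | the host opened box 2) = 0 / (1/6) = 0.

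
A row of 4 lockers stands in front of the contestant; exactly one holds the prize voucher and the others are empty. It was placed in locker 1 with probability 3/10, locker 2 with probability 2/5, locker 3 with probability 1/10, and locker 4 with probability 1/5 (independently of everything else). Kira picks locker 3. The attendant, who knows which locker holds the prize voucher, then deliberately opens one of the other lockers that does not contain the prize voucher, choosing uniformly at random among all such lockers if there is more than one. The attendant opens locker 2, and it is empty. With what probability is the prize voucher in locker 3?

Consider each possible location of the prize voucher in turn.
If it is in locker 1 (prior 3/10): the attendant has 2 equally likely choices, so probability 1/2; weight (3/10)·(1/2) = 3/20.
If it is in locker 2 (prior 2/5): the attendant opened locker 2, so this case is ruled out; weight (2/5)·0 = 0.
If it is in locker 3 (prior 1/10): the attendant has 3 equally likely choices, so probability 1/3; weight (1/10)·(1/3) = 1/30.
If it is in locker 4 (prior 1/5): the attendant has 2 equally likely choices, so probability 1/2; weight (1/5)·(1/2) = 1/10.
The weights sum to 17/60.
So P(the prize voucher in locker 3 | the attendant opened locker 2) = (1/30) / (17/60) = 2/17.

2/17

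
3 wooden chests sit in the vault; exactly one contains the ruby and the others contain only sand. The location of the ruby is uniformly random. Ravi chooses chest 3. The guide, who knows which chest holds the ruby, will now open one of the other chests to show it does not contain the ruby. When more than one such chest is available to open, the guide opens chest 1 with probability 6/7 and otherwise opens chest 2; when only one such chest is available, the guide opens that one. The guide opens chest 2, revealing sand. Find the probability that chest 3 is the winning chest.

1/8

Condition on the true location of the ruby.
If it is in chest 1 (prior 1/3): only chest 2 is available, probability 1; weight (1/3)·1 = 1/3.
If it is in chest 2 (prior 1/3): the guide opened chest 2, so this case is ruled out; weight (1/3)·0 = 0.
If it is in chest 3 (prior 1/3): chest 1 is available but not opened, probability 1/7; weight (1/3)·(1/7) = 1/21.
The weights sum to 8/21.
So P(the ruby in chest 3 | the guide opened chest 2) = (1/21) / (8/21) = 1/8.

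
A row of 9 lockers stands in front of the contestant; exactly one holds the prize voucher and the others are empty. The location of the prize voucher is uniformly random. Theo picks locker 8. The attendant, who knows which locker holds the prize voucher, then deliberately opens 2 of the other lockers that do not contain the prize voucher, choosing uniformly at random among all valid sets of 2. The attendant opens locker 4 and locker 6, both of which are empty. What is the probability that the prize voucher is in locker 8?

Condition on the true location of the prize voucher.
If it is in any of lockers 1, 2, 3, 5, 7, and 9 (prior 1/9 each): the attendant has 21 equally likely choices, so probability 1/21; weight (1/9)·(1/21) = 1/189 each.
If it is in either of lockers 4 and 6 (prior 1/9 each): that locker was opened and seen not to hold the prize — ruled out; weight (1/9)·0 = 0 each.
If it is in locker 8 (prior 1/9): the attendant has 28 equally likely choices, so probability 1/28; weight (1/9)·(1/28) = 1/252.
The weights sum to 1/28.
So P(the prize voucher in locker 8 | the attendant opened locker 4 and locker 6) = (1/252) / (1/28) = 1/9.

1/9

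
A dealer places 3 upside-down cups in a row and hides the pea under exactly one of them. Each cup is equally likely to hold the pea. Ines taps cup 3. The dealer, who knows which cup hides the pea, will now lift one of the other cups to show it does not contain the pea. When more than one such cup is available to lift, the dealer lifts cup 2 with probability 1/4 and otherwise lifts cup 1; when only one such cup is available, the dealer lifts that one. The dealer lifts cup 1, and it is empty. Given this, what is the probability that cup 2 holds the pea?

Condition on the true location of the pea.
If it is under cup 1 (prior 1/3): the dealer opened cup 1, so this case is ruled out; weight (1/3)·0 = 0.
If it is under cup 2 (prior 1/3): only cup 1 is available, probability 1; weight (1/3)·1 = 1/3.
If it is under cup 3 (prior 1/3): cup 2 is available but not opened, probability 3/4; weight (1/3)·(3/4) = 1/4.
The weights sum to 7/12.
So P(the pea under cup 2 | the dealer opened cup 1) = (1/3) / (7/12) = 4/7.

4/7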